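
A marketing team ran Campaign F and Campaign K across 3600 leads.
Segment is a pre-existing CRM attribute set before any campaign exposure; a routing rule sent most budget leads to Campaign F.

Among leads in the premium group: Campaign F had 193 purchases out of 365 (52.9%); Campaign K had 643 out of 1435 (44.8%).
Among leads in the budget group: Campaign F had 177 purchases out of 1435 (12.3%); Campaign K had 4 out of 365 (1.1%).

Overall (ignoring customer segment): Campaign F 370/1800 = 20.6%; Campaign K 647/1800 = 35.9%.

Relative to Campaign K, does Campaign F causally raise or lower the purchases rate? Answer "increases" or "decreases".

The stratified and pooled comparisons disagree (Campaign F wins within each customer segment; Campaign K wins overall), so the answer turns on the causal role of customer segment.
Since customer segment is a pre-existing factor (not a product of the campaign) and it affects the outcome on its own, it is a confounder. The stratified rates, not the pooled rate, identify the causal effect.
Within each level — premium: 52.9% vs 44.8%; budget: 12.3% vs 1.1% — Campaign F is higher every time.

increases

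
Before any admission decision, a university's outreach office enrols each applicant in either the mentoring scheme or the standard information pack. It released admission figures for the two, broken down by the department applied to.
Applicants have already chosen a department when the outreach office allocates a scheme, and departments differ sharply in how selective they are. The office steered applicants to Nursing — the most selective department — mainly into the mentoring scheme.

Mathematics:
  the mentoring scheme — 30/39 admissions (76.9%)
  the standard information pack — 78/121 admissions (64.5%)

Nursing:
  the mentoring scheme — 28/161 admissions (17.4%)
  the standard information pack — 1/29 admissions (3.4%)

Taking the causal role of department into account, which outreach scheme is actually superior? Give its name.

the mentoring scheme

The stratified and pooled comparisons disagree (the mentoring scheme wins within each department; the standard information pack wins overall), so the answer turns on the causal role of department.
Department differs across outreach schemes for reasons unrelated to any effect of the outreach scheme itself, and it separately predicts the outcome — a classic confounder. We must compare within department levels.
Within each level — Mathematics: 76.9% vs 64.5%; Nursing: 17.4% vs 3.4% — the mentoring scheme is higher every time.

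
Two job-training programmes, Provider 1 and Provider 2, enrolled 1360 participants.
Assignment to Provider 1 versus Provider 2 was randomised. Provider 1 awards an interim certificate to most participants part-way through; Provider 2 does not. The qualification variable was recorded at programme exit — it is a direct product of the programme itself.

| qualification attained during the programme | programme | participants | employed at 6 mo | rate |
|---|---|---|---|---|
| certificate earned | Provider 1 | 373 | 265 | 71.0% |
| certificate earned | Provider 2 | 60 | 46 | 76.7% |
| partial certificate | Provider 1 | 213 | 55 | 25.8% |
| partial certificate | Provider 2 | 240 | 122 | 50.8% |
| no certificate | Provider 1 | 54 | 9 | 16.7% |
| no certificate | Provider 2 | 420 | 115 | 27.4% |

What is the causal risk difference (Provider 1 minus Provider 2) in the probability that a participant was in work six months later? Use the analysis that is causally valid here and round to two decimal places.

The qualification attained during the programme-specific comparison favours Provider 2 throughout, but the pooled figures favour Provider 1. The question is whether to condition on qualification attained during the programme.
The distribution of qualification attained during the programme is itself part of what the programme does — it is an intermediate outcome. Holding it fixed would remove that part of the effect; the total effect is the pooled difference.
The causal difference is the pooled difference: 0.514 − 0.393 = +0.121.

+0.12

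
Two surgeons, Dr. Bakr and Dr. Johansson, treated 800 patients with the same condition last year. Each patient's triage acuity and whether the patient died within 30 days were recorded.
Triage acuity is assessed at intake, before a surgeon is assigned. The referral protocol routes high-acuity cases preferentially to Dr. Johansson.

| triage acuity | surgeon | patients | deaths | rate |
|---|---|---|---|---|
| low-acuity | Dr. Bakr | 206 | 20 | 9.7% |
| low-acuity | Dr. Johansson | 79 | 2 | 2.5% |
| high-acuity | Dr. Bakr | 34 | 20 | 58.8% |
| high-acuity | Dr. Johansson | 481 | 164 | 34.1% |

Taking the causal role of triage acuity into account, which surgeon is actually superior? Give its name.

The imbalance in triage acuity arose from how patients were allocated, not from anything the surgeon did; and triage acuity independently affects the outcome. The pooled gap is confounded — condition on triage acuity.
Within each level — low-acuity: 9.7% vs 2.5%; high-acuity: 58.8% vs 34.1% — Dr. Johansson is lower every time.

Dr. Johansson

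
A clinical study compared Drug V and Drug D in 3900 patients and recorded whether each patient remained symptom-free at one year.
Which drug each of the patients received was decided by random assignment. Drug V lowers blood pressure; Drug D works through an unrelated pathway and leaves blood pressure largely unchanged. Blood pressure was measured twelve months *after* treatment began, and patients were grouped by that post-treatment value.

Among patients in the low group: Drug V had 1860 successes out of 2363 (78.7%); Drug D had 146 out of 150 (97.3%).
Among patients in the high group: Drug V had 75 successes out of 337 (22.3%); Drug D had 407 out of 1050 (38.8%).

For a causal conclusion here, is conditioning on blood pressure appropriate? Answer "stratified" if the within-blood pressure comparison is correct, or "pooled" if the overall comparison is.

pooled

Stratifying would compare drugs among patients the drugs themselves sorted into blood pressure groups — a form of selection on an intermediate. The unconditioned pooled rates give the total causal effect.
Pooled: Drug V 71.7% vs Drug D 46.1%; Drug V is higher overall.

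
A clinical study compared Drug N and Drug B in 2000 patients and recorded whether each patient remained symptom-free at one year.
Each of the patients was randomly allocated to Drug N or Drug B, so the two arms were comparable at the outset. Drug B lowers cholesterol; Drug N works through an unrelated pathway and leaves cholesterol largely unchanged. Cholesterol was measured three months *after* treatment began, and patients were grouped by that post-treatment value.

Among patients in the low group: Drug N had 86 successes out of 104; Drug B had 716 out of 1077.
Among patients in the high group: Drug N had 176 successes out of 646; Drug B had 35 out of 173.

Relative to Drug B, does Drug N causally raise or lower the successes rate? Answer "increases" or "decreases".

decreases

Cholesterol here is a post-treatment variable shaped by the drug; conditioning on it would introduce bias rather than remove it. The overall comparison is the causal one.
Pooled: Drug N 34.9% vs Drug B 60.1%; Drug B is higher overall.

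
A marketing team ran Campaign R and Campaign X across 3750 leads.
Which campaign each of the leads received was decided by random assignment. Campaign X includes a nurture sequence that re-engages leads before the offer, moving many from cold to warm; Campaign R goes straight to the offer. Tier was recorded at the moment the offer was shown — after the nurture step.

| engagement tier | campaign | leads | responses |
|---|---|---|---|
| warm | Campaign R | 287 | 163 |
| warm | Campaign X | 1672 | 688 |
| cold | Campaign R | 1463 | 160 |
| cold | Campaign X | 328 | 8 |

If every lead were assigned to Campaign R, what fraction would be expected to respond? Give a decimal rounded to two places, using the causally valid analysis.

Campaign R is higher inside every engagement tier stratum but Campaign X is higher in aggregate. Whether to stratify depends on how engagement tier relates to the campaign.
Stratifying would compare campaigns among leads the campaigns themselves sorted into engagement tier groups — a form of selection on an intermediate. The unconditioned pooled rates give the total causal effect.
So P(outcome | do(Campaign R)) is just the pooled rate for Campaign R: 323/1750 = 0.185.

0.18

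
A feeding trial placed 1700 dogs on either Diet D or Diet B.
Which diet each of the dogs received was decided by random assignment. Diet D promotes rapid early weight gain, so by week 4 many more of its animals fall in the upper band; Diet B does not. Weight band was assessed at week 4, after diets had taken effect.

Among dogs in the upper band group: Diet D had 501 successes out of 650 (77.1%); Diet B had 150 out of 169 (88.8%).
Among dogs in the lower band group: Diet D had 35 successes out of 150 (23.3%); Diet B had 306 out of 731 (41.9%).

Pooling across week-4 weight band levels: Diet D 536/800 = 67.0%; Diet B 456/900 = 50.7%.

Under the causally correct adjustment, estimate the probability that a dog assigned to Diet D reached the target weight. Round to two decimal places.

0.67

Week-4 weight band lies on the pathway diet → week-4 weight band → outcome, so adjusting for it blocks the indirect effect. For the total causal effect of diet, use the unadjusted pooled rates.
So P(outcome | do(Diet D)) is just the pooled rate for Diet D: 536/800 = 0.670.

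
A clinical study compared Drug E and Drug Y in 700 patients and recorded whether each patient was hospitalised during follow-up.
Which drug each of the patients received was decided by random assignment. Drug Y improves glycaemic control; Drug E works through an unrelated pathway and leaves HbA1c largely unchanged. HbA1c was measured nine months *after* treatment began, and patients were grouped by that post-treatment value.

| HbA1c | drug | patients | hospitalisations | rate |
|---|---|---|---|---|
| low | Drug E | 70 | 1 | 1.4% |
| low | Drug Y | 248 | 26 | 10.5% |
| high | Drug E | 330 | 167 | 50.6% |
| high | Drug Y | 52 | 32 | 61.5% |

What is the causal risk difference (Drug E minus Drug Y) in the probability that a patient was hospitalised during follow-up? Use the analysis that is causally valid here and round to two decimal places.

+0.23

The stratified and pooled comparisons disagree (Drug E wins within each HbA1c; Drug Y wins overall), so the answer turns on the causal role of HbA1c.
HbA1c lies on the pathway drug → HbA1c → outcome, so adjusting for it blocks the indirect effect. For the total causal effect of drug, use the unadjusted pooled rates.
The causal difference is the pooled difference: 0.420 − 0.193 = +0.227.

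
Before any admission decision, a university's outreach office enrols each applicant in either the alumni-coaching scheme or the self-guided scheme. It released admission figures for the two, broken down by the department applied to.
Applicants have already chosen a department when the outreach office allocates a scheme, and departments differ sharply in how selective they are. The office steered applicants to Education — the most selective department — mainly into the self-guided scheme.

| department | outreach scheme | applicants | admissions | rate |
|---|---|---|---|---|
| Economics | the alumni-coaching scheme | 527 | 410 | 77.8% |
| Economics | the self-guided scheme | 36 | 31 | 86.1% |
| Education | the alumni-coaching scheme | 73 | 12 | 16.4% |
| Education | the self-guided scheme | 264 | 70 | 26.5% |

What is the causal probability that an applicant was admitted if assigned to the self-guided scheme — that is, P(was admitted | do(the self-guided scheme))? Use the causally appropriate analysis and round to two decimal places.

Nothing the outreach scheme does changes department; the imbalance is an allocation artefact. With department also predicting the outcome, the pooled figure is confounded, and the within-stratum comparison is the causal one.
Standardising the self-guided scheme to the population department mix: 0.626·31/36 + 0.374·70/264 = 0.638.

0.64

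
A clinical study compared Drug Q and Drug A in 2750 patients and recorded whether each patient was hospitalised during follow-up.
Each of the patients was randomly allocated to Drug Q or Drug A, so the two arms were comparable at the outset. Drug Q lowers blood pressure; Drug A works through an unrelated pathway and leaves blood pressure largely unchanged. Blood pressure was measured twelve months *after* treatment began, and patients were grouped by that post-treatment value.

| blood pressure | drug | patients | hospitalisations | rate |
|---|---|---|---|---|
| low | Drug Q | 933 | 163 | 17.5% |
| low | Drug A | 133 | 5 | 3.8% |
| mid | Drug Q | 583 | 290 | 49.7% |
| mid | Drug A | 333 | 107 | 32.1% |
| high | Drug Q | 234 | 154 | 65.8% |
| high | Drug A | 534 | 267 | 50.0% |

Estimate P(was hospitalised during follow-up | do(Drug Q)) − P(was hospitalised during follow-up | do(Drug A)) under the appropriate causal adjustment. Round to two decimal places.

-0.03

Stratifying would compare drugs among patients the drugs themselves sorted into blood pressure groups — a form of selection on an intermediate. The unconditioned pooled rates give the total causal effect.
The causal difference is the pooled difference: 0.347 − 0.379 = -0.032.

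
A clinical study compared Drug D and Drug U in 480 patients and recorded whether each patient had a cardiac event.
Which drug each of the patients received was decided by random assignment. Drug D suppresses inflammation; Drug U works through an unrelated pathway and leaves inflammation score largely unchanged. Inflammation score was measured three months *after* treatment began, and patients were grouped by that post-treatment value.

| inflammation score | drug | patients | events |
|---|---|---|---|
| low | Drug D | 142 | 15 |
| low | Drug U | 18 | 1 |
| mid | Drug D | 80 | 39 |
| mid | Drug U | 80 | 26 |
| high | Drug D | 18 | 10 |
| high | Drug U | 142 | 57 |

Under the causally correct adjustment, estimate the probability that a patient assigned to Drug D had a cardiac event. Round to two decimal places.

0.27

The distribution of inflammation score is itself part of what the drug does — it is an intermediate outcome. Holding it fixed would remove that part of the effect; the total effect is the pooled difference.
So P(outcome | do(Drug D)) is just the pooled rate for Drug D: 64/240 = 0.267.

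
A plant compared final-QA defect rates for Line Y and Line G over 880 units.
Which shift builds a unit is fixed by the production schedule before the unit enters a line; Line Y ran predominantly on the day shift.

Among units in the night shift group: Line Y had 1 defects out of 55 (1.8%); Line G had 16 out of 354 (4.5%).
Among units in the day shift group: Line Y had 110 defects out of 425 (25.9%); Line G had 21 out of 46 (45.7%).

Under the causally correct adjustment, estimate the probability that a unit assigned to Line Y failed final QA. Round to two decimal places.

The imbalance in shift arose from how units were allocated, not from anything the line did; and shift independently affects the outcome. The pooled gap is confounded — condition on shift.
Standardising Line Y to the population shift mix: 0.465·1/55 + 0.535·110/425 = 0.147.

0.15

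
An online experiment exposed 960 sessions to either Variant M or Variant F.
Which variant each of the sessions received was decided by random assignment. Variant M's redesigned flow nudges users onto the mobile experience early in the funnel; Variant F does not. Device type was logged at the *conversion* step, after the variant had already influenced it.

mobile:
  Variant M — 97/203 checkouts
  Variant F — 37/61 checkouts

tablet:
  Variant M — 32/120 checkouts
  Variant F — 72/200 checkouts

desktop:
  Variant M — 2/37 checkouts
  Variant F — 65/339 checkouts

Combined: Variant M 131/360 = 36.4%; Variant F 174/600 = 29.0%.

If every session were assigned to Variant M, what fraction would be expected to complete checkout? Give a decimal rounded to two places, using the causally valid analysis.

Within every device type level Variant F has the higher rate, yet pooled Variant M does — Simpson's reversal.
Device type is downstream of the variant. One should not condition on a consequence of treatment, so the overall rates are the right comparison.
So P(outcome | do(Variant M)) is just the pooled rate for Variant M: 131/360 = 0.364.

0.36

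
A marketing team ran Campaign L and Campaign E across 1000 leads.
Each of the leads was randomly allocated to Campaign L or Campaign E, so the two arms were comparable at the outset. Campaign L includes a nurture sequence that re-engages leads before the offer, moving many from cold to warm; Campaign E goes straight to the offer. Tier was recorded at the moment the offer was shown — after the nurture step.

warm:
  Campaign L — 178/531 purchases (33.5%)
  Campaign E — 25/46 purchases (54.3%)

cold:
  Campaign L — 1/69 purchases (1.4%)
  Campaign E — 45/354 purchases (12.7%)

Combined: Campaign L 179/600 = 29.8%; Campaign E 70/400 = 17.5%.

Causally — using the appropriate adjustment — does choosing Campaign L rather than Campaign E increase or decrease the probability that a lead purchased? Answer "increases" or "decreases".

The distribution of engagement tier is itself part of what the campaign does — it is an intermediate outcome. Holding it fixed would remove that part of the effect; the total effect is the pooled difference.
Pooled: Campaign L 29.8% vs Campaign E 17.5%; Campaign L is higher overall.

increases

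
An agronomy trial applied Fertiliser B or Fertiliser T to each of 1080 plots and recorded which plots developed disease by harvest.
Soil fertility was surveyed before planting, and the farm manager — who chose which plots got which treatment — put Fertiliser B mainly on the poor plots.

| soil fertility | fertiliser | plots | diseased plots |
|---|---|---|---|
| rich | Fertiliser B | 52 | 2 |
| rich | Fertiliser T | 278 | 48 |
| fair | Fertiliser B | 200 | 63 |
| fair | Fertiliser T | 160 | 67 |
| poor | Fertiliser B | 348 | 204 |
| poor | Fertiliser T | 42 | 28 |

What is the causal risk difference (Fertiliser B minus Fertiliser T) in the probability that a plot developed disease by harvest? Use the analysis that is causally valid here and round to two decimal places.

Since soil fertility is a pre-existing factor (not a product of the fertiliser) and it affects the outcome on its own, it is a confounder. The stratified rates, not the pooled rate, identify the causal effect.
Adjusting over the population distribution of soil fertility: 0.306·(0.038−0.173) + 0.333·(0.315−0.419) + 0.361·(0.586−0.667) = -0.105.

-0.10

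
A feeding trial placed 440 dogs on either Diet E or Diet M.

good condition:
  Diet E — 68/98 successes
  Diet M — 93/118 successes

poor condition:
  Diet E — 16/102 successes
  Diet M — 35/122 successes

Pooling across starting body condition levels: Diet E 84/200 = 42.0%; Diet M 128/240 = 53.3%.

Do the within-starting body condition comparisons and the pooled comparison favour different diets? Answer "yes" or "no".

no

Within each starting body condition level (good condition 69.4% vs 78.8%; poor condition 15.7% vs 28.7%), Diet M has the higher rate every time. Pooled: 42.0% vs 53.3% — Diet M has the higher rate overall. They agree.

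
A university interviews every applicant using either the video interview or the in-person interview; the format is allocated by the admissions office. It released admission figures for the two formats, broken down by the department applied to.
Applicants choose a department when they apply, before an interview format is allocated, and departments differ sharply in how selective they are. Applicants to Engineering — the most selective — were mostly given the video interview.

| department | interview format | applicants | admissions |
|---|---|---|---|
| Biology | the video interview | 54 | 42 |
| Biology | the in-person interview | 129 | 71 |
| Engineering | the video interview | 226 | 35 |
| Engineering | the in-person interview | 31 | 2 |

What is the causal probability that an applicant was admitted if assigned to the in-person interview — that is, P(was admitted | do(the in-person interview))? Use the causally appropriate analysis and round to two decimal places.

Department is set before the interview format has any effect — it is not caused by the interview format — and it independently drives the outcome. That makes it a confounder, so the causal comparison is within department levels.
Standardising the in-person interview to the population department mix: 0.416·71/129 + 0.584·2/31 = 0.267.

0.27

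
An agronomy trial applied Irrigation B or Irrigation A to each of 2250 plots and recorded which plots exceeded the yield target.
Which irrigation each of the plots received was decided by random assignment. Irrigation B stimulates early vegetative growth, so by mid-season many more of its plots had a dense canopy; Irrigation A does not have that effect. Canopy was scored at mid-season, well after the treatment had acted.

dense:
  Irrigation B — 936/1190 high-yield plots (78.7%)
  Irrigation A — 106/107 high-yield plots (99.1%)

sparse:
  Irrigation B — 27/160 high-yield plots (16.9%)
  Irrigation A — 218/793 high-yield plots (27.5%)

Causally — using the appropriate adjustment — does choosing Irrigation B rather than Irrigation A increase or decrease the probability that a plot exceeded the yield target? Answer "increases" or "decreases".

increases

Mid-season canopy is downstream of the irrigation. One should not condition on a consequence of treatment, so the overall rates are the right comparison.
Pooled: Irrigation B 71.3% vs Irrigation A 36.0%; Irrigation B is higher overall.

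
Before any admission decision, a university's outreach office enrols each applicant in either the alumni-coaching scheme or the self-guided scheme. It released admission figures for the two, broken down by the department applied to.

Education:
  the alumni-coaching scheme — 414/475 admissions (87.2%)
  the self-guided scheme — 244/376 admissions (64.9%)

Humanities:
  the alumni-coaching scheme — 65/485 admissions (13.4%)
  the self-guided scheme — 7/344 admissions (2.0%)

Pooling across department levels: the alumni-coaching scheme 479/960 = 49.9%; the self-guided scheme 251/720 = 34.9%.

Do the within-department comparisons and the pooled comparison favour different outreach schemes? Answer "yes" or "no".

Within each department level (Education 87.2% vs 64.9%; Humanities 13.4% vs 2.0%), the alumni-coaching scheme has the higher rate every time. Pooled: 49.9% vs 34.9% — the alumni-coaching scheme has the higher rate overall. They agree.

no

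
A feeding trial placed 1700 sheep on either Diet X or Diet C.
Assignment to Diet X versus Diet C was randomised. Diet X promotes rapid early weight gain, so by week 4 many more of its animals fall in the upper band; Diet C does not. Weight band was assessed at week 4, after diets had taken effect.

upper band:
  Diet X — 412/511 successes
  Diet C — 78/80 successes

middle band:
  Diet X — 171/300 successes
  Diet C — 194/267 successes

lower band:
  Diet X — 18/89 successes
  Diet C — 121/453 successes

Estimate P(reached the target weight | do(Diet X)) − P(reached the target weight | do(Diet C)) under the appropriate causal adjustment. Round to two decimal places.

The week-4 weight band-specific comparison favours Diet C throughout, but the pooled figures favour Diet X. The question is whether to condition on week-4 weight band.
The distribution of week-4 weight band is itself part of what the diet does — it is an intermediate outcome. Holding it fixed would remove that part of the effect; the total effect is the pooled difference.
The causal difference is the pooled difference: 0.668 − 0.491 = +0.177.

+0.18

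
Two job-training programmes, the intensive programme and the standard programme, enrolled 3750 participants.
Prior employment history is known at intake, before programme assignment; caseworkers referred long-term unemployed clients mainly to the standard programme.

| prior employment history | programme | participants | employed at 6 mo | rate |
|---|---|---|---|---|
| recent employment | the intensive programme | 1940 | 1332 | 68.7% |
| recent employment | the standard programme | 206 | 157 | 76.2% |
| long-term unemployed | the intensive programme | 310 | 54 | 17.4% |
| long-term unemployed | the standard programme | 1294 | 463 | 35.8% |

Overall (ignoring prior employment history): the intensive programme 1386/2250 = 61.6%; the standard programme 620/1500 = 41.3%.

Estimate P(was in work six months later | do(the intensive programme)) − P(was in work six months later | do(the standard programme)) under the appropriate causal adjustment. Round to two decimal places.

-0.12

Prior employment history differs across programmes for reasons unrelated to any effect of the programme itself, and it separately predicts the outcome — a classic confounder. We must compare within prior employment history levels.
Adjusting over the population distribution of prior employment history: 0.572·(0.687−0.762) + 0.428·(0.174−0.358) = -0.122.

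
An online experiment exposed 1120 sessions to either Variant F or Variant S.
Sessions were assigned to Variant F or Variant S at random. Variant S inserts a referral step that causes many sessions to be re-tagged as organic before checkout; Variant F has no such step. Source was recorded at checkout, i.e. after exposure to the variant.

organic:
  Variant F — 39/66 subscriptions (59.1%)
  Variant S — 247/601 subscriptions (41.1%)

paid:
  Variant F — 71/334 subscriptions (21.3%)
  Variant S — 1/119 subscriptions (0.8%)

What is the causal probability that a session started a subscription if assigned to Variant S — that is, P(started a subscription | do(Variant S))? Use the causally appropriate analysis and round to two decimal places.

0.34

The stratified and pooled comparisons disagree (Variant F wins within each traffic source; Variant S wins overall), so the answer turns on the causal role of traffic source.
Traffic source is recorded after the variant and is itself shifted by it — it sits on the causal path from variant to outcome. Conditioning on a mediator would strip out part of the effect we want; the pooled comparison gives the total causal effect.
So P(outcome | do(Variant S)) is just the pooled rate for Variant S: 248/720 = 0.344.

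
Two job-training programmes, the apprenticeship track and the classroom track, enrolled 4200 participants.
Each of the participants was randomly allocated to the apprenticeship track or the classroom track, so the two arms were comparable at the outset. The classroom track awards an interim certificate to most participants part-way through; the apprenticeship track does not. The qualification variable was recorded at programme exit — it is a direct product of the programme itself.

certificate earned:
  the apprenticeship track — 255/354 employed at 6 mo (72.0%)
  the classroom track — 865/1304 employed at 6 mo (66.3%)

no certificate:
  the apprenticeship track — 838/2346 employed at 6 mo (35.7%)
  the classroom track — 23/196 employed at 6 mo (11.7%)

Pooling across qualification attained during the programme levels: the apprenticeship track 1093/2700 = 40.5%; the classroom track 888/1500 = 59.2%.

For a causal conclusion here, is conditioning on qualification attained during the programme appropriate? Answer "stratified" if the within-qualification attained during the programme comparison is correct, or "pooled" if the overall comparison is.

The qualification attained during the programme-specific comparison favours the apprenticeship track throughout, but the pooled figures favour the classroom track. The question is whether to condition on qualification attained during the programme.
Qualification attained during the programme is recorded after the programme and is itself shifted by it — it sits on the causal path from programme to outcome. Conditioning on a mediator would strip out part of the effect we want; the pooled comparison gives the total causal effect.
Pooled: the apprenticeship track 40.5% vs the classroom track 59.2%; the classroom track is higher overall.

pooled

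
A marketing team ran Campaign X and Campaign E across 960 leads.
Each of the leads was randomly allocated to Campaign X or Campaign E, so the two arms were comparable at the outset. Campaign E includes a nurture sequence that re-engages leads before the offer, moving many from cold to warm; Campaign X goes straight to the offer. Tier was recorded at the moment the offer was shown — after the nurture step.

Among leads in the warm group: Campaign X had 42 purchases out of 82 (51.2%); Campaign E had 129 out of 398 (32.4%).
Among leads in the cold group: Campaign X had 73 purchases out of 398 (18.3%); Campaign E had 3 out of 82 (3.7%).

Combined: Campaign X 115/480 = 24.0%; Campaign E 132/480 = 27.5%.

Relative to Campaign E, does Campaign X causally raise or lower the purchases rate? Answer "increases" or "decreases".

Stratifying would compare campaigns among leads the campaigns themselves sorted into engagement tier groups — a form of selection on an intermediate. The unconditioned pooled rates give the total causal effect.
Pooled: Campaign X 24.0% vs Campaign E 27.5%; Campaign E is higher overall.

decreases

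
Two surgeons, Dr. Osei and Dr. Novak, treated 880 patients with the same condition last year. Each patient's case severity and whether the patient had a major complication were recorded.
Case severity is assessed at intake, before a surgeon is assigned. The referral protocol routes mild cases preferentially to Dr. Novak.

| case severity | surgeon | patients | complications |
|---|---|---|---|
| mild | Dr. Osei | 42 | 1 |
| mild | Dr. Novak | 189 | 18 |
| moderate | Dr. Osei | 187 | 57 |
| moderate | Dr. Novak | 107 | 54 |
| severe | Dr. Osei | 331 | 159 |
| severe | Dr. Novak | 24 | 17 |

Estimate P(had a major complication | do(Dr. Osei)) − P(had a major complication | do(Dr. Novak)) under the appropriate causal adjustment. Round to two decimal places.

-0.18

The case severity-specific comparison favours Dr. Osei throughout, but the pooled figures favour Dr. Novak. The question is whether to condition on case severity.
Case severity is set before the surgeon has any effect — it is not caused by the surgeon — and it independently drives the outcome. That makes it a confounder, so the causal comparison is within case severity levels.
Adjusting over the population distribution of case severity: 0.263·(0.024−0.095) + 0.334·(0.305−0.505) + 0.403·(0.480−0.708) = -0.177.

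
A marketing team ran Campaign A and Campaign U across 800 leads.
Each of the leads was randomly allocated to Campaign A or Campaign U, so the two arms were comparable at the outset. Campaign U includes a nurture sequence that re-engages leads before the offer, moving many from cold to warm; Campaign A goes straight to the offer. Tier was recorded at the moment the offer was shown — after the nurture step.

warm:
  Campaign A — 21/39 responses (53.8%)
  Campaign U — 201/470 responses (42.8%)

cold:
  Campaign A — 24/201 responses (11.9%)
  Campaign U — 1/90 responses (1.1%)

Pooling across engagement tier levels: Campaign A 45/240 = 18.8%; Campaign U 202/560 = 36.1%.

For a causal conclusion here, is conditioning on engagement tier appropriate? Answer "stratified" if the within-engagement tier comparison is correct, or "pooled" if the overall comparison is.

Engagement tier here is a post-treatment variable shaped by the campaign; conditioning on it would introduce bias rather than remove it. The overall comparison is the causal one.
Pooled: Campaign A 18.8% vs Campaign U 36.1%; Campaign U is higher overall.

pooled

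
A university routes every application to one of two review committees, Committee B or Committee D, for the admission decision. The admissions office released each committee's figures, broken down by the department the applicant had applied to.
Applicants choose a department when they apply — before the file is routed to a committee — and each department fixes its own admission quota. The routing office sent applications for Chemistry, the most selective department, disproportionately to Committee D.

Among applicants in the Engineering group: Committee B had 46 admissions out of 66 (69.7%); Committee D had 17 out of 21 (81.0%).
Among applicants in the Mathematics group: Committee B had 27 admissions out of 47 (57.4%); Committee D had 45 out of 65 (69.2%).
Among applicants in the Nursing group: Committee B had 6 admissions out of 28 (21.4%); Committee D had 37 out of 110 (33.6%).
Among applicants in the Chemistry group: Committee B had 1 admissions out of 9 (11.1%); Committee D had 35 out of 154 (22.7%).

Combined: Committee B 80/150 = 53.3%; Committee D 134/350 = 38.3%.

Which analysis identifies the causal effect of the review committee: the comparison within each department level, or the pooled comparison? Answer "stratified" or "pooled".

stratified

The imbalance in department arose from how applicants were allocated, not from anything the review committee did; and department independently affects the outcome. The pooled gap is confounded — condition on department.
Within each level — Engineering: 69.7% vs 81.0%; Mathematics: 57.4% vs 69.2%; Nursing: 21.4% vs 33.6%; Chemistry: 11.1% vs 22.7% — Committee D is higher every time.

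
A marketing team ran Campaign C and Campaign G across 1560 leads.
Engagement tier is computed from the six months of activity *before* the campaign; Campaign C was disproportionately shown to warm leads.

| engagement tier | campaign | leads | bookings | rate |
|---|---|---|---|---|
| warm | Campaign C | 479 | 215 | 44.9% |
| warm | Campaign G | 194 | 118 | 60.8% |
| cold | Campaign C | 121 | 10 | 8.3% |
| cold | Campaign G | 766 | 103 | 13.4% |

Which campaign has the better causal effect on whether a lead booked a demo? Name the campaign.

Campaign G

The stratified and pooled comparisons disagree (Campaign G wins within each engagement tier; Campaign C wins overall), so the answer turns on the causal role of engagement tier.
Since engagement tier is a pre-existing factor (not a product of the campaign) and it affects the outcome on its own, it is a confounder. The stratified rates, not the pooled rate, identify the causal effect.
Within each level — warm: 44.9% vs 60.8%; cold: 8.3% vs 13.4% — Campaign G is higher every time.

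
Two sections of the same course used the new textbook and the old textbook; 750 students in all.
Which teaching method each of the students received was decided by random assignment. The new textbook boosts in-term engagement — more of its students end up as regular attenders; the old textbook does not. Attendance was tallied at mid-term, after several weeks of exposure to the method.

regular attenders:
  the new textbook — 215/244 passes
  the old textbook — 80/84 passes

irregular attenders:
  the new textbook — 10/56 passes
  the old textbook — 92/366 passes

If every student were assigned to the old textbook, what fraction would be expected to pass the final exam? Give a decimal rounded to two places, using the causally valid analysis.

0.38

the old textbook is higher inside every mid-term attendance stratum but the new textbook is higher in aggregate. Whether to stratify depends on how mid-term attendance relates to the teaching method.
Stratifying would compare teaching methods among students the teaching methods themselves sorted into mid-term attendance groups — a form of selection on an intermediate. The unconditioned pooled rates give the total causal effect.
So P(outcome | do(the old textbook)) is just the pooled rate for the old textbook: 172/450 = 0.382.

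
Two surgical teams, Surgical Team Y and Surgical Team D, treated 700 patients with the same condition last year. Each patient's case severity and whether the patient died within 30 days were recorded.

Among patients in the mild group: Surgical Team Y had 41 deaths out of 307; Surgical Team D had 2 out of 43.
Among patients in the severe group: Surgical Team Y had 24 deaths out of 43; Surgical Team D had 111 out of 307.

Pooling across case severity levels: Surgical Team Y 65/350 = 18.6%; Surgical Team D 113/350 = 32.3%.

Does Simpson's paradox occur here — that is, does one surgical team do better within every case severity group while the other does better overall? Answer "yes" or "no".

Within each case severity level (mild 13.4% vs 4.7%; severe 55.8% vs 36.2%), Surgical Team D has the lower rate every time. Pooled: 18.6% vs 32.3% — Surgical Team Y has the lower rate overall. The two comparisons disagree.

yes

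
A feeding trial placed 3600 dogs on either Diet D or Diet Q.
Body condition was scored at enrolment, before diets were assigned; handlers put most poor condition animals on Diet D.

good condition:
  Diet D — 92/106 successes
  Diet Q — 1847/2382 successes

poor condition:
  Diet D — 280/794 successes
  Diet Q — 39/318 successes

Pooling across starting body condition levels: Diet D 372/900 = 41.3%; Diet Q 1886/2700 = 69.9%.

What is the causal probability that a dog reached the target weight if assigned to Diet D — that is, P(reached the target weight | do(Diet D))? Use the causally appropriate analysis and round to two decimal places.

0.71

Diet D is higher inside every starting body condition stratum but Diet Q is higher in aggregate. Whether to stratify depends on how starting body condition relates to the diet.
Starting body condition differs across diets for reasons unrelated to any effect of the diet itself, and it separately predicts the outcome — a classic confounder. We must compare within starting body condition levels.
Standardising Diet D to the population starting body condition mix: 0.691·92/106 + 0.309·280/794 = 0.709.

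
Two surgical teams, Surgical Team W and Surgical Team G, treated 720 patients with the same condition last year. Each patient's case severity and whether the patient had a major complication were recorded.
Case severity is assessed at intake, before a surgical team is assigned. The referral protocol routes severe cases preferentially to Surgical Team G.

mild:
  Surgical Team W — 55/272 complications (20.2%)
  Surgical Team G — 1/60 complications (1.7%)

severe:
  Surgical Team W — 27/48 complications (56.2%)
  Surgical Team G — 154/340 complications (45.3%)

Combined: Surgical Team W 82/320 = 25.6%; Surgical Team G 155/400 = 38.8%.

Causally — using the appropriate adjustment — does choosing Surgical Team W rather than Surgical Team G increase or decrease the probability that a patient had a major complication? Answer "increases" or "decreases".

Case severity is set before the surgical team has any effect — it is not caused by the surgical team — and it independently drives the outcome. That makes it a confounder, so the causal comparison is within case severity levels.
Within each level — mild: 20.2% vs 1.7%; severe: 56.2% vs 45.3% — Surgical Team G is lower every time.

increases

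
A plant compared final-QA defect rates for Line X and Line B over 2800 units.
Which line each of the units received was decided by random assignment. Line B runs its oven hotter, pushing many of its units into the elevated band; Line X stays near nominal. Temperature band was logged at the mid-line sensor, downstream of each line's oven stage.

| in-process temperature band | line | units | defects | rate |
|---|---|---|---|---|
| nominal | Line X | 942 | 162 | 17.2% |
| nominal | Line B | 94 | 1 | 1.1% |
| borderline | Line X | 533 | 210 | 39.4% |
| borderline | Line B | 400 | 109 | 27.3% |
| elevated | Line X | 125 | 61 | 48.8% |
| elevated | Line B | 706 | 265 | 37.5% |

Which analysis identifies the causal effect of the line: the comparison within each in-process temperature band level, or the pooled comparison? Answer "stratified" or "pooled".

In-process temperature band is downstream of the line. One should not condition on a consequence of treatment, so the overall rates are the right comparison.
Pooled: Line X 27.1% vs Line B 31.2%; Line X is lower overall.

pooled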